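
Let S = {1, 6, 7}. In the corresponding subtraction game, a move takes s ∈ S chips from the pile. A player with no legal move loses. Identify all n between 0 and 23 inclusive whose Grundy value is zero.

n :  0  1  2  3  4  5  6  7  8  9 10 11 12 13 14 15 16 17 18 19 20 21 22 23
G :  0  1  0  1  0  1  2  3  2  3  2  3  0  1  0  1  0  1  2  3  2  3  2  3
P-positions are exactly the n with G(n) = 0.

0, 2, 4, 12, 14, 16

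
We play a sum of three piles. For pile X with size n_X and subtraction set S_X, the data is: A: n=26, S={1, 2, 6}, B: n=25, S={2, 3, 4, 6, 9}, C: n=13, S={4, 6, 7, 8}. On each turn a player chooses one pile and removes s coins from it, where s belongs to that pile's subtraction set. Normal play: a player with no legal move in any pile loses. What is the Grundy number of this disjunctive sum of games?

Pile A, S = {1, 2, 6}:
n :  0  1  2  3  4  5  6  7  8  9 10 11 12 13 14 15 16 17 18 19 20 21 22 23 24 25 26
G :  0  1  2  0  1  2  3  0  1  2  0  1  2  3  0  1  2  0  1  2  3  0  1  2  0  1  2
G_A(26) = 2.
Pile B, S = {2, 3, 4, 6, 9}:
n :  0  1  2  3  4  5  6  7  8  9 10 11 12 13 14 15 16 17 18 19 20 21 22 23 24 25
G :  0  0  1  1  2  2  3  3  0  4  1  5  2  0  3  1  4  2  0  3  1  4  2  0  3  1
G_B(25) = 1.
Pile C, S = {4, 6, 7, 8}:
G(0) = 0
G(1) = mex{} = 0
G(2) = mex{} = 0
G(3) = mex{} = 0
G(4) = mex{0} = 1
G(5) = mex{0} = 1
G(6) = mex{0,0} = 1
G(7) = mex{0,0,0} = 1
G(8) = mex{1,0,0,0} = 2
G(9) = mex{1,0,0,0} = 2
G(10) = mex{1,1,0,0} = 2
G(11) = mex{1,1,1,0} = 2
G(12) = mex{2,1,1,1} = 0
G(13) = mex{2,1,1,1} = 0
G_C(13) = 0.
Combined Grundy value = 2 ⊕ 1 ⊕ 0 = 3.

3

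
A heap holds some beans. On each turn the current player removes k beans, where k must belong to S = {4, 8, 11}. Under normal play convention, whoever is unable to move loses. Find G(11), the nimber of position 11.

2

G(0) = 0
G(1) = mex{} = 0
G(2) = mex{} = 0
G(3) = mex{} = 0
G(4) = mex{0} = 1
G(5) = mex{0} = 1
G(6) = mex{0} = 1
G(7) = mex{0} = 1
G(8) = mex{1,0} = 2
G(9) = mex{1,0} = 2
G(10) = mex{1,0} = 2
G(11) = mex{1,0,0} = 2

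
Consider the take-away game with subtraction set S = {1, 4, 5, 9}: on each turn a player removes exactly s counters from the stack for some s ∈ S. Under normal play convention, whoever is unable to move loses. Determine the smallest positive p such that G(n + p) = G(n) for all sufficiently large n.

n :  0  1  2  3  4  5  6  7  8  9 10 11 12 13 14 15 16 17 18
G :  0  1  0  1  2  3  2  3  0  1  0  1  2  3  2  3  0  1  0
G(n+8) = G(n) holds for n = 0,…,8 (a full window of length max(S) = 9), so the sequence is purely periodic with period 8.

8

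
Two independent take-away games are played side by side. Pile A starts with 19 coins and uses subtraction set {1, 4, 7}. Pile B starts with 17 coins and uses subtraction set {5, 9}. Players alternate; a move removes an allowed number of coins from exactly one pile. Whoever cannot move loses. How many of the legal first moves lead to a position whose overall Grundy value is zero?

2

Pile A, S = {1, 4, 7}:
n :  0  1  2  3  4  5  6  7  8  9 10 11 12 13 14 15 16 17 18 19
G :  0  1  0  1  2  0  1  2  0  1  0  1  2  0  1  2  0  1  0  1
G_A(19) = 1.
Pile B, S = {5, 9}:
n :  0  1  2  3  4  5  6  7  8  9 10 11 12 13 14 15 16 17
G :  0  0  0  0  0  1  1  1  1  1  2  2  2  2  0  0  0  0
G_B(17) = 0.
Combined Grundy value = 1 ⊕ 0 = 1.
A winning move leaves total XOR = 0, i.e. changes one component's Grundy value g to g ⊕ X where X is the current total.
Pile A: need g' = 1⊕1 = 0. Options: 19−1→G=0, 19−4→G=2, 19−7→G=2. Hits: 1.
Pile B: need g' = 0⊕1 = 1. Options: 17−5→G=2, 17−9→G=1. Hits: 1.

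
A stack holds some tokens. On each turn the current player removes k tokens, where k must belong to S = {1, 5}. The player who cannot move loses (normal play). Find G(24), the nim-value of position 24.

0

G(0) = 0
G(1) = mex{0} = 1
G(2) = mex{1} = 0
G(3) = mex{0} = 1
G(4) = mex{1} = 0
G(5) = mex{0,0} = 1
G(6) = mex{1,1} = 0
G(7) = mex{0,0} = 1
G(8) = mex{1,1} = 0
G(9) = mex{0,0} = 1
G(10) = mex{1,1} = 0
G(11) = mex{0,0} = 1
G(12) = mex{1,1} = 0
G(13) = mex{0,0} = 1
G(14) = mex{1,1} = 0
G(15) = mex{0,0} = 1
G(16) = mex{1,1} = 0
G(17) = mex{0,0} = 1
G(18) = mex{1,1} = 0
G(19) = mex{0,0} = 1
G(20) = mex{1,1} = 0
G(21) = mex{0,0} = 1
G(22) = mex{1,1} = 0
G(23) = mex{0,0} = 1
G(24) = mex{1,1} = 0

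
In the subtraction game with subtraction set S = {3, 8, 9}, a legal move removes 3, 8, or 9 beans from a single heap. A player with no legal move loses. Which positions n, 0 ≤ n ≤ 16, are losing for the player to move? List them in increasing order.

0, 1, 2, 6, 7, 12, 13

G(0) = 0
G(1) = mex{} = 0
G(2) = mex{} = 0
G(3) = mex{0} = 1
G(4) = mex{0} = 1
G(5) = mex{0} = 1
G(6) = mex{1} = 0
G(7) = mex{1} = 0
G(8) = mex{1,0} = 2
G(9) = mex{0,0,0} = 1
G(10) = mex{0,0,0} = 1
G(11) = mex{2,1,0} = 3
G(12) = mex{1,1,1} = 0
G(13) = mex{1,1,1} = 0
G(14) = mex{3,0,1} = 2
G(15) = mex{0,0,0} = 1
G(16) = mex{0,2,0} = 1
P-positions are exactly the n with G(n) = 0.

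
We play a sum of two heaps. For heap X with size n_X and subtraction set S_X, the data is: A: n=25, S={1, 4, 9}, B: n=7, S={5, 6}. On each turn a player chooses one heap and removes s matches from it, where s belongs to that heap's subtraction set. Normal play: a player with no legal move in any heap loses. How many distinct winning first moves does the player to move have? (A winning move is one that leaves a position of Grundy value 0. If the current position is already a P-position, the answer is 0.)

4

Heap A, S = {1, 4, 9}:
G(0) = 0
G(1) = mex{0} = 1
G(2) = mex{1} = 0
G(3) = mex{0} = 1
G(4) = mex{1,0} = 2
G(5) = mex{2,1} = 0
G(6) = mex{0,0} = 1
G(7) = mex{1,1} = 0
G(8) = mex{0,2} = 1
G(9) = mex{1,0,0} = 2
G(10) = mex{2,1,1} = 0
G(11) = mex{0,0,0} = 1
G(12) = mex{1,1,1} = 0
G(13) = mex{0,2,2} = 1
G(14) = mex{1,0,0} = 2
G(15) = mex{2,1,1} = 0
G(16) = mex{0,0,0} = 1
G(17) = mex{1,1,1} = 0
G(18) = mex{0,2,2} = 1
G(19) = mex{1,0,0} = 2
G(20) = mex{2,1,1} = 0
G(21) = mex{0,0,0} = 1
G(22) = mex{1,1,1} = 0
G(23) = mex{0,2,2} = 1
G(24) = mex{1,0,0} = 2
G(25) = mex{2,1,1} = 0
G_A(25) = 0.
Heap B, S = {5, 6}:
G(0) = 0
G(1) = mex{} = 0
G(2) = mex{} = 0
G(3) = mex{} = 0
G(4) = mex{} = 0
G(5) = mex{0} = 1
G(6) = mex{0,0} = 1
G(7) = mex{0,0} = 1
G_B(7) = 1.
Combined Grundy value = 0 ⊕ 1 = 1.
A winning move leaves total XOR = 0, i.e. changes one component's Grundy value g to g ⊕ X where X is the current total.
Heap A: need g' = 0⊕1 = 1. Options: 25−1→G=2, 25−4→G=1, 25−9→G=1. Hits: 2.
Heap B: need g' = 1⊕1 = 0. Options: 7−5→G=0, 7−6→G=0. Hits: 2.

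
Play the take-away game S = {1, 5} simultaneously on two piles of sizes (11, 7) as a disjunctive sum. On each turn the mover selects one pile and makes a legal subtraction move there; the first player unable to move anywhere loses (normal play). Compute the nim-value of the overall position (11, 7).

All piles use S = {1, 5}:
G(0) = 0
G(1) = mex{0} = 1
G(2) = mex{1} = 0
G(3) = mex{0} = 1
G(4) = mex{1} = 0
G(5) = mex{0,0} = 1
G(6) = mex{1,1} = 0
G(7) = mex{0,0} = 1
G(8) = mex{1,1} = 0
G(9) = mex{0,0} = 1
G(10) = mex{1,1} = 0
G(11) = mex{0,0} = 1
Pile A: G(11) = 1.
Pile B: G(7) = 1.
Combined Grundy value = 1 ⊕ 1 = 0.

0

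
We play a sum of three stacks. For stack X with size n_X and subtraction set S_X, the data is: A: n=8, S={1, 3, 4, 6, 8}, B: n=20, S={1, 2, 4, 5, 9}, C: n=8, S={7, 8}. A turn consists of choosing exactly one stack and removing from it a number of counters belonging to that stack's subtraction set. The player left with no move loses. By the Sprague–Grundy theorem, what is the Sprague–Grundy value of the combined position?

1

Stack A, S = {1, 3, 4, 6, 8}:
n : 0 1 2 3 4 5 6 7 8
G : 0 1 0 1 2 3 2 0 1
G_A(8) = 1.
Stack B, S = {1, 2, 4, 5, 9}:
n :  0  1  2  3  4  5  6  7  8  9 10 11 12 13 14 15 16 17 18 19 20
G :  0  1  2  0  1  2  0  1  2  3  4  5  3  0  1  2  0  1  2  0  1
G_B(20) = 1.
Stack C, S = {7, 8}:
G(0) = 0
G(1) = mex{} = 0
G(2) = mex{} = 0
G(3) = mex{} = 0
G(4) = mex{} = 0
G(5) = mex{} = 0
G(6) = mex{} = 0
G(7) = mex{0} = 1
G(8) = mex{0,0} = 1
G_C(8) = 1.
Combined Grundy value = 1 ⊕ 1 ⊕ 1 = 1.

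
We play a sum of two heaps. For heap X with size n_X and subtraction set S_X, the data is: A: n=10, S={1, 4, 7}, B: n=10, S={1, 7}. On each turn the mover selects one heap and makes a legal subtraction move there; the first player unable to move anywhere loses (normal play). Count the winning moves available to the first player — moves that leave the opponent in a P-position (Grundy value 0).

Heap A, S = {1, 4, 7}:
G(0) = 0
G(1) = mex{0} = 1
G(2) = mex{1} = 0
G(3) = mex{0} = 1
G(4) = mex{1,0} = 2
G(5) = mex{2,1} = 0
G(6) = mex{0,0} = 1
G(7) = mex{1,1,0} = 2
G(8) = mex{2,2,1} = 0
G(9) = mex{0,0,0} = 1
G(10) = mex{1,1,1} = 0
G_A(10) = 0.
Heap B, S = {1, 7}:
n :  0  1  2  3  4  5  6  7  8  9 10
G :  0  1  0  1  0  1  0  1  0  1  0
G_B(10) = 0.
Combined Grundy value = 0 ⊕ 0 = 0.
A winning move leaves total XOR = 0, i.e. changes one component's Grundy value g to g ⊕ X where X is the current total.
Heap A: target g' = 0⊕0 = 0, but every legal move changes the Grundy value (mex property), so 0 moves.
Heap B: target g' = 0⊕0 = 0, but every legal move changes the Grundy value (mex property), so 0 moves.

0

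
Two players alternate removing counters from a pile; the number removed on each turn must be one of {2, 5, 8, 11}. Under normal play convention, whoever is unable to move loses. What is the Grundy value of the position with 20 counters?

0

G(0) = 0
G(1) = mex{} = 0
G(2) = mex{0} = 1
G(3) = mex{0} = 1
G(4) = mex{1} = 0
G(5) = mex{1,0} = 2
G(6) = mex{0,0} = 1
G(7) = mex{2,1} = 0
G(8) = mex{1,1,0} = 2
G(9) = mex{0,0,0} = 1
G(10) = mex{2,2,1} = 0
G(11) = mex{1,1,1,0} = 2
G(12) = mex{0,0,0,0} = 1
G(13) = mex{2,2,2,1} = 0
G(14) = mex{1,1,1,1} = 0
G(15) = mex{0,0,0,0} = 1
G(16) = mex{0,2,2,2} = 1
G(17) = mex{1,1,1,1} = 0
G(18) = mex{1,0,0,0} = 2
G(19) = mex{0,0,2,2} = 1
G(20) = mex{2,1,1,1} = 0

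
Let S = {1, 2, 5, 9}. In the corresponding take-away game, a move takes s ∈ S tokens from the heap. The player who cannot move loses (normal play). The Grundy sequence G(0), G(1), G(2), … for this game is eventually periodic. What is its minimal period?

10

G(0) = 0
G(1) = mex{0} = 1
G(2) = mex{1,0} = 2
G(3) = mex{2,1} = 0
G(4) = mex{0,2} = 1
G(5) = mex{1,0,0} = 2
G(6) = mex{2,1,1} = 0
G(7) = mex{0,2,2} = 1
G(8) = mex{1,0,0} = 2
G(9) = mex{2,1,1,0} = 3
G(10) = mex{3,2,2,1} = 0
G(11) = mex{0,3,0,2} = 1
G(12) = mex{1,0,1,0} = 2
G(13) = mex{2,1,2,1} = 0
G(14) = mex{0,2,3,2} = 1
G(15) = mex{1,0,0,0} = 2
G(16) = mex{2,1,1,1} = 0
G(17) = mex{0,2,2,2} = 1
G(18) = mex{1,0,0,3} = 2
G(19) = mex{2,1,1,0} = 3
G(20) = mex{3,2,2,1} = 0
G(21) = mex{0,3,0,2} = 1
G(n+10) = G(n) holds for n = 0,…,8 (a full window of length max(S) = 9), so the sequence is purely periodic with period 10.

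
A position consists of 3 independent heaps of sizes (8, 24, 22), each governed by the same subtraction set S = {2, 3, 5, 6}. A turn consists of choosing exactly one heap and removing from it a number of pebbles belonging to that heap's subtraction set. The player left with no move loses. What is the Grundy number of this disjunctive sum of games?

3

All heaps use S = {2, 3, 5, 6}:
n :  0  1  2  3  4  5  6  7  8  9 10 11 12 13 14 15 16 17 18 19 20 21 22 23 24
G :  0  0  1  1  2  2  3  3  0  0  1  1  2  2  3  3  0  0  1  1  2  2  3  3  0
Heap A: G(8) = 0.
Heap B: G(24) = 0.
Heap C: G(22) = 3.
Combined Grundy value = 0 ⊕ 0 ⊕ 3 = 3.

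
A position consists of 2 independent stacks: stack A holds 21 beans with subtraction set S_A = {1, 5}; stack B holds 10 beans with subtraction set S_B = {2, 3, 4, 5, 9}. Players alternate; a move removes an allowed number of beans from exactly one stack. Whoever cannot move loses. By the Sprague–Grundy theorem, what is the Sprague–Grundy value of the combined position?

Stack A, S = {1, 5}:
n :  0  1  2  3  4  5  6  7  8  9 10 11 12 13 14 15 16 17 18 19 20 21
G :  0  1  0  1  0  1  0  1  0  1  0  1  0  1  0  1  0  1  0  1  0  1
G_A(21) = 1.
Stack B, S = {2, 3, 4, 5, 9}:
G(0) = 0
G(1) = mex{} = 0
G(2) = mex{0} = 1
G(3) = mex{0,0} = 1
G(4) = mex{1,0,0} = 2
G(5) = mex{1,1,0,0} = 2
G(6) = mex{2,1,1,0} = 3
G(7) = mex{2,2,1,1} = 0
G(8) = mex{3,2,2,1} = 0
G(9) = mex{0,3,2,2,0} = 1
G(10) = mex{0,0,3,2,0} = 1
G_B(10) = 1.
Combined Grundy value = 1 ⊕ 1 = 0.

0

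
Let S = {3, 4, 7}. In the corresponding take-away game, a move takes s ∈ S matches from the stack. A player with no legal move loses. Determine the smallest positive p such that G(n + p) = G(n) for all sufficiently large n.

10

n :  0  1  2  3  4  5  6  7  8  9 10 11 12 13 14 15 16 17 18 19 20 21
G :  0  0  0  1  1  1  2  2  2  3  0  0  0  1  1  1  2  2  2  3  0  0
G(n+10) = G(n) holds for n = 0,…,6 (a full window of length max(S) = 7), so the sequence is purely periodic with period 10.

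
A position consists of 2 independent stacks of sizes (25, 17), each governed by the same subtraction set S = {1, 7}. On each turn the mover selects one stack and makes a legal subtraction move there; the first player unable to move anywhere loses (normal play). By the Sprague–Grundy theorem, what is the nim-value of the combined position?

0

All stacks use S = {1, 7}:
n :  0  1  2  3  4  5  6  7  8  9 10 11 12 13 14 15 16 17 18 19 20 21 22 23 24 25
G :  0  1  0  1  0  1  0  1  0  1  0  1  0  1  0  1  0  1  0  1  0  1  0  1  0  1
Stack A: G(25) = 1.
Stack B: G(17) = 1.
Combined Grundy value = 1 ⊕ 1 = 0.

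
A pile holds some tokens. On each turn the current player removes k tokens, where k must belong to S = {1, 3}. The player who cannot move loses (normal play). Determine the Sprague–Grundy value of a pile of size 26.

0

n :  0  1  2  3  4  5  6  7  8  9 10 11 12 13 14 15 16 17 18 19 20 21 22 23 24 25 26
G :  0  1  0  1  0  1  0  1  0  1  0  1  0  1  0  1  0  1  0  1  0  1  0  1  0  1  0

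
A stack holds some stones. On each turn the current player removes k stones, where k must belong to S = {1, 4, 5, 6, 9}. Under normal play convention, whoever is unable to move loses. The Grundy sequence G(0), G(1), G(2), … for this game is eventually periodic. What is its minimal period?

10

G(0) = 0
G(1) = mex{0} = 1
G(2) = mex{1} = 0
G(3) = mex{0} = 1
G(4) = mex{1,0} = 2
G(5) = mex{2,1,0} = 3
G(6) = mex{3,0,1,0} = 2
G(7) = mex{2,1,0,1} = 3
G(8) = mex{3,2,1,0} = 4
G(9) = mex{4,3,2,1,0} = 5
G(10) = mex{5,2,3,2,1} = 0
G(11) = mex{0,3,2,3,0} = 1
G(12) = mex{1,4,3,2,1} = 0
G(13) = mex{0,5,4,3,2} = 1
G(14) = mex{1,0,5,4,3} = 2
G(15) = mex{2,1,0,5,2} = 3
G(16) = mex{3,0,1,0,3} = 2
G(17) = mex{2,1,0,1,4} = 3
G(18) = mex{3,2,1,0,5} = 4
G(19) = mex{4,3,2,1,0} = 5
G(20) = mex{5,2,3,2,1} = 0
G(21) = mex{0,3,2,3,0} = 1
G(n+10) = G(n) holds for n = 0,…,8 (a full window of length max(S) = 9), so the sequence is purely periodic with period 10.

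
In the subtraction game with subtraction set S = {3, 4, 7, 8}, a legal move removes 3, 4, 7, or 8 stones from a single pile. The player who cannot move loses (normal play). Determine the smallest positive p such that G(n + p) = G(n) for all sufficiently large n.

G(0) = 0
G(1) = mex{} = 0
G(2) = mex{} = 0
G(3) = mex{0} = 1
G(4) = mex{0,0} = 1
G(5) = mex{0,0} = 1
G(6) = mex{1,0} = 2
G(7) = mex{1,1,0} = 2
G(8) = mex{1,1,0,0} = 2
G(9) = mex{2,1,0,0} = 3
G(10) = mex{2,2,1,0} = 3
G(11) = mex{2,2,1,1} = 0
G(12) = mex{3,2,1,1} = 0
G(13) = mex{3,3,2,1} = 0
G(14) = mex{0,3,2,2} = 1
G(15) = mex{0,0,2,2} = 1
G(16) = mex{0,0,3,2} = 1
G(17) = mex{1,0,3,3} = 2
G(18) = mex{1,1,0,3} = 2
G(19) = mex{1,1,0,0} = 2
G(20) = mex{2,1,0,0} = 3
G(21) = mex{2,2,1,0} = 3
G(22) = mex{2,2,1,1} = 0
G(23) = mex{3,2,1,1} = 0
G(n+11) = G(n) holds for n = 0,…,7 (a full window of length max(S) = 8), so the sequence is purely periodic with period 11.

11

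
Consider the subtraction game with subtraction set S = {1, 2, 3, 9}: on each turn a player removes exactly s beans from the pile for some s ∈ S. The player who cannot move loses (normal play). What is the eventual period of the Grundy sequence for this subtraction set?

G(0) = 0
G(1) = mex{0} = 1
G(2) = mex{1,0} = 2
G(3) = mex{2,1,0} = 3
G(4) = mex{3,2,1} = 0
G(5) = mex{0,3,2} = 1
G(6) = mex{1,0,3} = 2
G(7) = mex{2,1,0} = 3
G(8) = mex{3,2,1} = 0
G(9) = mex{0,3,2,0} = 1
G(10) = mex{1,0,3,1} = 2
G(11) = mex{2,1,0,2} = 3
G(12) = mex{3,2,1,3} = 0
G(13) = mex{0,3,2,0} = 1
G(14) = mex{1,0,3,1} = 2
G(n+4) = G(n) holds for n = 0,…,8 (a full window of length max(S) = 9), so the sequence is purely periodic with period 4.

4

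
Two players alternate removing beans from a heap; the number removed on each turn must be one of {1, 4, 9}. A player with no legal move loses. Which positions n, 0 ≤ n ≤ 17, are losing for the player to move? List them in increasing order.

G(0) = 0
G(1) = mex{0} = 1
G(2) = mex{1} = 0
G(3) = mex{0} = 1
G(4) = mex{1,0} = 2
G(5) = mex{2,1} = 0
G(6) = mex{0,0} = 1
G(7) = mex{1,1} = 0
G(8) = mex{0,2} = 1
G(9) = mex{1,0,0} = 2
G(10) = mex{2,1,1} = 0
G(11) = mex{0,0,0} = 1
G(12) = mex{1,1,1} = 0
G(13) = mex{0,2,2} = 1
G(14) = mex{1,0,0} = 2
G(15) = mex{2,1,1} = 0
G(16) = mex{0,0,0} = 1
G(17) = mex{1,1,1} = 0
P-positions are exactly the n with G(n) = 0.

0, 2, 5, 7, 10, 12, 15, 17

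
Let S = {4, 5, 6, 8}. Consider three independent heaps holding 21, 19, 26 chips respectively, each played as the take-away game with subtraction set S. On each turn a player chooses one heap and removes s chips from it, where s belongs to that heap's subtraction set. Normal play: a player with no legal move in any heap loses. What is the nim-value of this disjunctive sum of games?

3

All heaps use S = {4, 5, 6, 8}:
G(0) = 0
G(1) = mex{} = 0
G(2) = mex{} = 0
G(3) = mex{} = 0
G(4) = mex{0} = 1
G(5) = mex{0,0} = 1
G(6) = mex{0,0,0} = 1
G(7) = mex{0,0,0} = 1
G(8) = mex{1,0,0,0} = 2
G(9) = mex{1,1,0,0} = 2
G(10) = mex{1,1,1,0} = 2
G(11) = mex{1,1,1,0} = 2
G(12) = mex{2,1,1,1} = 0
G(13) = mex{2,2,1,1} = 0
G(14) = mex{2,2,2,1} = 0
G(15) = mex{2,2,2,1} = 0
G(16) = mex{0,2,2,2} = 1
G(17) = mex{0,0,2,2} = 1
G(18) = mex{0,0,0,2} = 1
G(19) = mex{0,0,0,2} = 1
G(20) = mex{1,0,0,0} = 2
G(21) = mex{1,1,0,0} = 2
G(22) = mex{1,1,1,0} = 2
G(23) = mex{1,1,1,0} = 2
G(24) = mex{2,1,1,1} = 0
G(25) = mex{2,2,1,1} = 0
G(26) = mex{2,2,2,1} = 0
Heap A: G(21) = 2.
Heap B: G(19) = 1.
Heap C: G(26) = 0.
Combined Grundy value = 2 ⊕ 1 ⊕ 0 = 3.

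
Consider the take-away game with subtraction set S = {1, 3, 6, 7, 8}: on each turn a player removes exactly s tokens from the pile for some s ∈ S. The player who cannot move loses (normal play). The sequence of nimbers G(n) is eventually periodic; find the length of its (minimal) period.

13

n :  0  1  2  3  4  5  6  7  8  9 10 11 12 13 14 15 16 17 18 19 20 21 22 23 24 25 26 27
G :  0  1  0  1  0  1  2  3  2  3  2  3  4  0  1  0  1  0  1  2  3  2  3  2  3  4  0  1
G(n+13) = G(n) holds for n = 0,…,7 (a full window of length max(S) = 8), so the sequence is purely periodic with period 13.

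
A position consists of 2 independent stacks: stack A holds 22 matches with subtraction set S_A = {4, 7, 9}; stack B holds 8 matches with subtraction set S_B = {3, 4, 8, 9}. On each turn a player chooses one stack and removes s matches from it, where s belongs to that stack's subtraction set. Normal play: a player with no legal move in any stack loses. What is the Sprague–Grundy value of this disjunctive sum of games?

Stack A, S = {4, 7, 9}:
G(0) = 0
G(1) = mex{} = 0
G(2) = mex{} = 0
G(3) = mex{} = 0
G(4) = mex{0} = 1
G(5) = mex{0} = 1
G(6) = mex{0} = 1
G(7) = mex{0,0} = 1
G(8) = mex{1,0} = 2
G(9) = mex{1,0,0} = 2
G(10) = mex{1,0,0} = 2
G(11) = mex{1,1,0} = 2
G(12) = mex{2,1,0} = 3
G(13) = mex{2,1,1} = 0
G(14) = mex{2,1,1} = 0
G(15) = mex{2,2,1} = 0
G(16) = mex{3,2,1} = 0
G(17) = mex{0,2,2} = 1
G(18) = mex{0,2,2} = 1
G(19) = mex{0,3,2} = 1
G(20) = mex{0,0,2} = 1
G(21) = mex{1,0,3} = 2
G(22) = mex{1,0,0} = 2
G_A(22) = 2.
Stack B, S = {3, 4, 8, 9}:
G(0) = 0
G(1) = mex{} = 0
G(2) = mex{} = 0
G(3) = mex{0} = 1
G(4) = mex{0,0} = 1
G(5) = mex{0,0} = 1
G(6) = mex{1,0} = 2
G(7) = mex{1,1} = 0
G(8) = mex{1,1,0} = 2
G_B(8) = 2.
Combined Grundy value = 2 ⊕ 2 = 0.

0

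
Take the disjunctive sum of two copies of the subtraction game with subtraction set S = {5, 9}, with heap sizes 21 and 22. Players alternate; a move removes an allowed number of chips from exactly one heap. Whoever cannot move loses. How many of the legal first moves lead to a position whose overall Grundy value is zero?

0

All heaps use S = {5, 9}:
n :  0  1  2  3  4  5  6  7  8  9 10 11 12 13 14 15 16 17 18 19 20 21 22
G :  0  0  0  0  0  1  1  1  1  1  2  2  2  2  0  0  0  0  0  1  1  1  1
Heap A: G(21) = 1.
Heap B: G(22) = 1.
Combined Grundy value = 1 ⊕ 1 = 0.
A winning move leaves total XOR = 0, i.e. changes one component's Grundy value g to g ⊕ X where X is the current total.
Heap A: target g' = 1⊕0 = 1, but every legal move changes the Grundy value (mex property), so 0 moves.
Heap B: target g' = 1⊕0 = 1, but every legal move changes the Grundy value (mex property), so 0 moves.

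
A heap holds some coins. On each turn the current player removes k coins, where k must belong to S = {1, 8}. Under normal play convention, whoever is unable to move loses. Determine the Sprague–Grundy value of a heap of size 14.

n :  0  1  2  3  4  5  6  7  8  9 10 11 12 13 14
G :  0  1  0  1  0  1  0  1  2  0  1  0  1  0  1

1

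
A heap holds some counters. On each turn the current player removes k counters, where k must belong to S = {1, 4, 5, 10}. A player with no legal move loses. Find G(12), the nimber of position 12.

1

n :  0  1  2  3  4  5  6  7  8  9 10 11 12
G :  0  1  0  1  2  3  2  3  0  1  4  0  1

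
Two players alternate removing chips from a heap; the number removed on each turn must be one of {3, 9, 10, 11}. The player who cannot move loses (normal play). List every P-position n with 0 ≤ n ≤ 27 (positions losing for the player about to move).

G(0) = 0
G(1) = mex{} = 0
G(2) = mex{} = 0
G(3) = mex{0} = 1
G(4) = mex{0} = 1
G(5) = mex{0} = 1
G(6) = mex{1} = 0
G(7) = mex{1} = 0
G(8) = mex{1} = 0
G(9) = mex{0,0} = 1
G(10) = mex{0,0,0} = 1
G(11) = mex{0,0,0,0} = 1
G(12) = mex{1,1,0,0} = 2
G(13) = mex{1,1,1,0} = 2
G(14) = mex{1,1,1,1} = 0
G(15) = mex{2,0,1,1} = 3
G(16) = mex{2,0,0,1} = 3
G(17) = mex{0,0,0,0} = 1
G(18) = mex{3,1,0,0} = 2
G(19) = mex{3,1,1,0} = 2
G(20) = mex{1,1,1,1} = 0
G(21) = mex{2,2,1,1} = 0
G(22) = mex{2,2,2,1} = 0
G(23) = mex{0,0,2,2} = 1
G(24) = mex{0,3,0,2} = 1
G(25) = mex{0,3,3,0} = 1
G(26) = mex{1,1,3,3} = 0
G(27) = mex{1,2,1,3} = 0
P-positions are exactly the n with G(n) = 0.

0, 1, 2, 6, 7, 8, 14, 20, 21, 22, 26, 27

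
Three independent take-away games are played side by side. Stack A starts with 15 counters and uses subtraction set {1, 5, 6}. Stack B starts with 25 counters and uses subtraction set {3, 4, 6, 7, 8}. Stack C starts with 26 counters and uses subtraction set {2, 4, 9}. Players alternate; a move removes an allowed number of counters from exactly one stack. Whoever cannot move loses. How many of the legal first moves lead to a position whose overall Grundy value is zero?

0

Stack A, S = {1, 5, 6}:
G(0) = 0
G(1) = mex{0} = 1
G(2) = mex{1} = 0
G(3) = mex{0} = 1
G(4) = mex{1} = 0
G(5) = mex{0,0} = 1
G(6) = mex{1,1,0} = 2
G(7) = mex{2,0,1} = 3
G(8) = mex{3,1,0} = 2
G(9) = mex{2,0,1} = 3
G(10) = mex{3,1,0} = 2
G(11) = mex{2,2,1} = 0
G(12) = mex{0,3,2} = 1
G(13) = mex{1,2,3} = 0
G(14) = mex{0,3,2} = 1
G(15) = mex{1,2,3} = 0
G_A(15) = 0.
Stack B, S = {3, 4, 6, 7, 8}:
n :  0  1  2  3  4  5  6  7  8  9 10 11 12 13 14 15 16 17 18 19 20 21 22 23 24 25
G :  0  0  0  1  1  1  2  2  2  3  3  0  0  0  1  1  1  2  2  2  3  3  0  0  0  1
G_B(25) = 1.
Stack C, S = {2, 4, 9}:
G(0) = 0
G(1) = mex{} = 0
G(2) = mex{0} = 1
G(3) = mex{0} = 1
G(4) = mex{1,0} = 2
G(5) = mex{1,0} = 2
G(6) = mex{2,1} = 0
G(7) = mex{2,1} = 0
G(8) = mex{0,2} = 1
G(9) = mex{0,2,0} = 1
G(10) = mex{1,0,0} = 2
G(11) = mex{1,0,1} = 2
G(12) = mex{2,1,1} = 0
G(13) = mex{2,1,2} = 0
G(14) = mex{0,2,2} = 1
G(15) = mex{0,2,0} = 1
G(16) = mex{1,0,0} = 2
G(17) = mex{1,0,1} = 2
G(18) = mex{2,1,1} = 0
G(19) = mex{2,1,2} = 0
G(20) = mex{0,2,2} = 1
G(21) = mex{0,2,0} = 1
G(22) = mex{1,0,0} = 2
G(23) = mex{1,0,1} = 2
G(24) = mex{2,1,1} = 0
G(25) = mex{2,1,2} = 0
G(26) = mex{0,2,2} = 1
G_C(26) = 1.
Combined Grundy value = 0 ⊕ 1 ⊕ 1 = 0.
A winning move leaves total XOR = 0, i.e. changes one component's Grundy value g to g ⊕ X where X is the current total.
Stack A: target g' = 0⊕0 = 0, but every legal move changes the Grundy value (mex property), so 0 moves.
Stack B: target g' = 1⊕0 = 1, but every legal move changes the Grundy value (mex property), so 0 moves.
Stack C: target g' = 1⊕0 = 1, but every legal move changes the Grundy value (mex property), so 0 moves.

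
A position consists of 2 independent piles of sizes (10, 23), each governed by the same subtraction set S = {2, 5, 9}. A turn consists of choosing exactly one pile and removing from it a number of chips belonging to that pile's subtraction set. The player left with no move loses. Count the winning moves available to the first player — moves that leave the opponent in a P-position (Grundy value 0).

All piles use S = {2, 5, 9}:
n :  0  1  2  3  4  5  6  7  8  9 10 11 12 13 14 15 16 17 18 19 20 21 22 23
G :  0  0  1  1  0  2  1  0  0  1  1  0  2  1  0  0  1  1  0  2  1  0  0  1
Pile A: G(10) = 1.
Pile B: G(23) = 1.
Combined Grundy value = 1 ⊕ 1 = 0.
A winning move leaves total XOR = 0, i.e. changes one component's Grundy value g to g ⊕ X where X is the current total.
Pile A: target g' = 1⊕0 = 1, but every legal move changes the Grundy value (mex property), so 0 moves.
Pile B: target g' = 1⊕0 = 1, but every legal move changes the Grundy value (mex property), so 0 moves.

0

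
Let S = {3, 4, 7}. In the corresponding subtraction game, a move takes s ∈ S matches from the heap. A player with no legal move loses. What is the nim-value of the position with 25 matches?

1

n :  0  1  2  3  4  5  6  7  8  9 10 11 12 13 14 15 16 17 18 19 20 21 22 23 24 25
G :  0  0  0  1  1  1  2  2  2  3  0  0  0  1  1  1  2  2  2  3  0  0  0  1  1  1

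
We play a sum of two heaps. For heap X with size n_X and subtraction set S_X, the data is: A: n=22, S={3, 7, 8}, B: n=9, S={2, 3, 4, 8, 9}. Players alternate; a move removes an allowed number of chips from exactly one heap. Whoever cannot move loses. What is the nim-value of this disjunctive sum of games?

Heap A, S = {3, 7, 8}:
n :  0  1  2  3  4  5  6  7  8  9 10 11 12 13 14 15 16 17 18 19 20 21 22
G :  0  0  0  1  1  1  0  2  2  1  3  0  0  2  1  1  0  0  2  1  1  0  0
G_A(22) = 0.
Heap B, S = {2, 3, 4, 8, 9}:
n : 0 1 2 3 4 5 6 7 8 9
G : 0 0 1 1 2 2 0 0 1 1
G_B(9) = 1.
Combined Grundy value = 0 ⊕ 1 = 1.

1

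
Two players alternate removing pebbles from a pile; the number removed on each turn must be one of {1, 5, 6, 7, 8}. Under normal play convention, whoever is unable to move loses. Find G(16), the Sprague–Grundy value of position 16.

1

n :  0  1  2  3  4  5  6  7  8  9 10 11 12 13 14 15 16
G :  0  1  0  1  0  1  2  3  2  3  2  3  4  0  1  0  1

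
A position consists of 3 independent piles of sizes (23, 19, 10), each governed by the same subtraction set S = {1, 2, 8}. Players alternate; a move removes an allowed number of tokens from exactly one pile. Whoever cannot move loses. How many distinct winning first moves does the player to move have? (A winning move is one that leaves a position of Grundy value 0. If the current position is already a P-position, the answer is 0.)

All piles use S = {1, 2, 8}:
n :  0  1  2  3  4  5  6  7  8  9 10 11 12 13 14 15 16 17 18 19 20 21 22 23
G :  0  1  2  0  1  2  0  1  2  0  1  2  0  1  2  0  1  2  0  1  2  0  1  2
Pile A: G(23) = 2.
Pile B: G(19) = 1.
Pile C: G(10) = 1.
Combined Grundy value = 2 ⊕ 1 ⊕ 1 = 2.
A winning move leaves total XOR = 0, i.e. changes one component's Grundy value g to g ⊕ X where X is the current total.
Pile A: need g' = 2⊕2 = 0. Options: 23−1→G=1, 23−2→G=0, 23−8→G=0. Hits: 2.
Pile B: need g' = 1⊕2 = 3. Options: 19−1→G=0, 19−2→G=2, 19−8→G=2. Hits: 0.
Pile C: need g' = 1⊕2 = 3. Options: 10−1→G=0, 10−2→G=2, 10−8→G=2. Hits: 0.

2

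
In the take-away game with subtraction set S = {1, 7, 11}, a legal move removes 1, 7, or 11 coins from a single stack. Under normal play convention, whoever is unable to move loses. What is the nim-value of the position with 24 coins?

G(0) = 0
G(1) = mex{0} = 1
G(2) = mex{1} = 0
G(3) = mex{0} = 1
G(4) = mex{1} = 0
G(5) = mex{0} = 1
G(6) = mex{1} = 0
G(7) = mex{0,0} = 1
G(8) = mex{1,1} = 0
G(9) = mex{0,0} = 1
G(10) = mex{1,1} = 0
G(11) = mex{0,0,0} = 1
G(12) = mex{1,1,1} = 0
G(13) = mex{0,0,0} = 1
G(14) = mex{1,1,1} = 0
G(15) = mex{0,0,0} = 1
G(16) = mex{1,1,1} = 0
G(17) = mex{0,0,0} = 1
G(18) = mex{1,1,1} = 0
G(19) = mex{0,0,0} = 1
G(20) = mex{1,1,1} = 0
G(21) = mex{0,0,0} = 1
G(22) = mex{1,1,1} = 0
G(23) = mex{0,0,0} = 1
G(24) = mex{1,1,1} = 0

0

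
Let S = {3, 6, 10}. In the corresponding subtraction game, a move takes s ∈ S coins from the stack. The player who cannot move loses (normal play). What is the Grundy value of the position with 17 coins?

G(0) = 0
G(1) = mex{} = 0
G(2) = mex{} = 0
G(3) = mex{0} = 1
G(4) = mex{0} = 1
G(5) = mex{0} = 1
G(6) = mex{1,0} = 2
G(7) = mex{1,0} = 2
G(8) = mex{1,0} = 2
G(9) = mex{2,1} = 0
G(10) = mex{2,1,0} = 3
G(11) = mex{2,1,0} = 3
G(12) = mex{0,2,0} = 1
G(13) = mex{3,2,1} = 0
G(14) = mex{3,2,1} = 0
G(15) = mex{1,0,1} = 2
G(16) = mex{0,3,2} = 1
G(17) = mex{0,3,2} = 1

1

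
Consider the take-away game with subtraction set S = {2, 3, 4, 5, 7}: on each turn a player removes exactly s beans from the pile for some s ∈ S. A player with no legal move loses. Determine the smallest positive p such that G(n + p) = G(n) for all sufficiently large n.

9

G(0) = 0
G(1) = mex{} = 0
G(2) = mex{0} = 1
G(3) = mex{0,0} = 1
G(4) = mex{1,0,0} = 2
G(5) = mex{1,1,0,0} = 2
G(6) = mex{2,1,1,0} = 3
G(7) = mex{2,2,1,1,0} = 3
G(8) = mex{3,2,2,1,0} = 4
G(9) = mex{3,3,2,2,1} = 0
G(10) = mex{4,3,3,2,1} = 0
G(11) = mex{0,4,3,3,2} = 1
G(12) = mex{0,0,4,3,2} = 1
G(13) = mex{1,0,0,4,3} = 2
G(14) = mex{1,1,0,0,3} = 2
G(15) = mex{2,1,1,0,4} = 3
G(16) = mex{2,2,1,1,0} = 3
G(17) = mex{3,2,2,1,0} = 4
G(18) = mex{3,3,2,2,1} = 0
G(19) = mex{4,3,3,2,1} = 0
G(n+9) = G(n) holds for n = 0,…,6 (a full window of length max(S) = 7), so the sequence is purely periodic with period 9.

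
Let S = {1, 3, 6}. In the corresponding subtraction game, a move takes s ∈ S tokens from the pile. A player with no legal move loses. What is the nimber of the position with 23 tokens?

G(0) = 0
G(1) = mex{0} = 1
G(2) = mex{1} = 0
G(3) = mex{0,0} = 1
G(4) = mex{1,1} = 0
G(5) = mex{0,0} = 1
G(6) = mex{1,1,0} = 2
G(7) = mex{2,0,1} = 3
G(8) = mex{3,1,0} = 2
G(9) = mex{2,2,1} = 0
G(10) = mex{0,3,0} = 1
G(11) = mex{1,2,1} = 0
G(12) = mex{0,0,2} = 1
G(13) = mex{1,1,3} = 0
G(14) = mex{0,0,2} = 1
G(15) = mex{1,1,0} = 2
G(16) = mex{2,0,1} = 3
G(17) = mex{3,1,0} = 2
G(18) = mex{2,2,1} = 0
G(19) = mex{0,3,0} = 1
G(20) = mex{1,2,1} = 0
G(21) = mex{0,0,2} = 1
G(22) = mex{1,1,3} = 0
G(23) = mex{0,0,2} = 1

1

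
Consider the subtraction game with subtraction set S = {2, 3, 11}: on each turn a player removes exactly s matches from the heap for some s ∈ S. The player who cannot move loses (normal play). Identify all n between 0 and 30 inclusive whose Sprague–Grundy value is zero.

0, 1, 5, 6, 10, 14, 15, 19, 20, 24, 28, 29

G(0) = 0
G(1) = mex{} = 0
G(2) = mex{0} = 1
G(3) = mex{0,0} = 1
G(4) = mex{1,0} = 2
G(5) = mex{1,1} = 0
G(6) = mex{2,1} = 0
G(7) = mex{0,2} = 1
G(8) = mex{0,0} = 1
G(9) = mex{1,0} = 2
G(10) = mex{1,1} = 0
G(11) = mex{2,1,0} = 3
G(12) = mex{0,2,0} = 1
G(13) = mex{3,0,1} = 2
G(14) = mex{1,3,1} = 0
G(15) = mex{2,1,2} = 0
G(16) = mex{0,2,0} = 1
G(17) = mex{0,0,0} = 1
G(18) = mex{1,0,1} = 2
G(19) = mex{1,1,1} = 0
G(20) = mex{2,1,2} = 0
G(21) = mex{0,2,0} = 1
G(22) = mex{0,0,3} = 1
G(23) = mex{1,0,1} = 2
G(24) = mex{1,1,2} = 0
G(25) = mex{2,1,0} = 3
G(26) = mex{0,2,0} = 1
G(27) = mex{3,0,1} = 2
G(28) = mex{1,3,1} = 0
G(29) = mex{2,1,2} = 0
G(30) = mex{0,2,0} = 1
P-positions are exactly the n with G(n) = 0.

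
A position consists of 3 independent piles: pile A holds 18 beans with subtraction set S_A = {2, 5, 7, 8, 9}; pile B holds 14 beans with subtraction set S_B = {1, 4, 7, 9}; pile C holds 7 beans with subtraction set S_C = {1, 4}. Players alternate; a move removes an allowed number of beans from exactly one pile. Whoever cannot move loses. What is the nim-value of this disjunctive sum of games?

1

Pile A, S = {2, 5, 7, 8, 9}:
n :  0  1  2  3  4  5  6  7  8  9 10 11 12 13 14 15 16 17 18
G :  0  0  1  1  0  2  1  3  2  2  3  3  4  4  0  0  1  1  0
G_A(18) = 0.
Pile B, S = {1, 4, 7, 9}:
G(0) = 0
G(1) = mex{0} = 1
G(2) = mex{1} = 0
G(3) = mex{0} = 1
G(4) = mex{1,0} = 2
G(5) = mex{2,1} = 0
G(6) = mex{0,0} = 1
G(7) = mex{1,1,0} = 2
G(8) = mex{2,2,1} = 0
G(9) = mex{0,0,0,0} = 1
G(10) = mex{1,1,1,1} = 0
G(11) = mex{0,2,2,0} = 1
G(12) = mex{1,0,0,1} = 2
G(13) = mex{2,1,1,2} = 0
G(14) = mex{0,0,2,0} = 1
G_B(14) = 1.
Pile C, S = {1, 4}:
n : 0 1 2 3 4 5 6 7
G : 0 1 0 1 2 0 1 0
G_C(7) = 0.
Combined Grundy value = 0 ⊕ 1 ⊕ 0 = 1.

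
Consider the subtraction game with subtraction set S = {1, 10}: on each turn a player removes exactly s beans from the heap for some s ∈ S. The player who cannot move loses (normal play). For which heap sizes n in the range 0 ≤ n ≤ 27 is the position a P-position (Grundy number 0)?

G(0) = 0
G(1) = mex{0} = 1
G(2) = mex{1} = 0
G(3) = mex{0} = 1
G(4) = mex{1} = 0
G(5) = mex{0} = 1
G(6) = mex{1} = 0
G(7) = mex{0} = 1
G(8) = mex{1} = 0
G(9) = mex{0} = 1
G(10) = mex{1,0} = 2
G(11) = mex{2,1} = 0
G(12) = mex{0,0} = 1
G(13) = mex{1,1} = 0
G(14) = mex{0,0} = 1
G(15) = mex{1,1} = 0
G(16) = mex{0,0} = 1
G(17) = mex{1,1} = 0
G(18) = mex{0,0} = 1
G(19) = mex{1,1} = 0
G(20) = mex{0,2} = 1
G(21) = mex{1,0} = 2
G(22) = mex{2,1} = 0
G(23) = mex{0,0} = 1
G(24) = mex{1,1} = 0
G(25) = mex{0,0} = 1
G(26) = mex{1,1} = 0
G(27) = mex{0,0} = 1
P-positions are exactly the n with G(n) = 0.

0, 2, 4, 6, 8, 11, 13, 15, 17, 19, 22, 24, 26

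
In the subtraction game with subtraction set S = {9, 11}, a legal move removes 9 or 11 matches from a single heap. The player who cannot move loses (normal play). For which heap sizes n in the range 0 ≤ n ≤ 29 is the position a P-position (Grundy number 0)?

0, 1, 2, 3, 4, 5, 6, 7, 8, 20, 21, 22, 23, 24, 25, 26, 27, 28

n :  0  1  2  3  4  5  6  7  8  9 10 11 12 13 14 15 16 17 18 19 20 21 22 23 24 25 26 27 28 29
G :  0  0  0  0  0  0  0  0  0  1  1  1  1  1  1  1  1  1  2  2  0  0  0  0  0  0  0  0  0  1
P-positions are exactly the n with G(n) = 0.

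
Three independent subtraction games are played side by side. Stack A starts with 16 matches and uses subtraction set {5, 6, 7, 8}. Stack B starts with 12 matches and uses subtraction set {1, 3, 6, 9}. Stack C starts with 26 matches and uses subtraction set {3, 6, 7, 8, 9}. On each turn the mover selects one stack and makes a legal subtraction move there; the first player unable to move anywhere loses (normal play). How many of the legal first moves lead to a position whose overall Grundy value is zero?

0

Stack A, S = {5, 6, 7, 8}:
G(0) = 0
G(1) = mex{} = 0
G(2) = mex{} = 0
G(3) = mex{} = 0
G(4) = mex{} = 0
G(5) = mex{0} = 1
G(6) = mex{0,0} = 1
G(7) = mex{0,0,0} = 1
G(8) = mex{0,0,0,0} = 1
G(9) = mex{0,0,0,0} = 1
G(10) = mex{1,0,0,0} = 2
G(11) = mex{1,1,0,0} = 2
G(12) = mex{1,1,1,0} = 2
G(13) = mex{1,1,1,1} = 0
G(14) = mex{1,1,1,1} = 0
G(15) = mex{2,1,1,1} = 0
G(16) = mex{2,2,1,1} = 0
G_A(16) = 0.
Stack B, S = {1, 3, 6, 9}:
n :  0  1  2  3  4  5  6  7  8  9 10 11 12
G :  0  1  0  1  0  1  2  3  2  3  2  3  0
G_B(12) = 0.
Stack C, S = {3, 6, 7, 8, 9}:
n :  0  1  2  3  4  5  6  7  8  9 10 11 12 13 14 15 16 17 18 19 20 21 22 23 24 25 26
G :  0  0  0  1  1  1  2  2  2  3  3  3  0  0  0  1  1  1  2  2  2  3  3  3  0  0  0
G_C(26) = 0.
Combined Grundy value = 0 ⊕ 0 ⊕ 0 = 0.
A winning move leaves total XOR = 0, i.e. changes one component's Grundy value g to g ⊕ X where X is the current total.
Stack A: target g' = 0⊕0 = 0, but every legal move changes the Grundy value (mex property), so 0 moves.
Stack B: target g' = 0⊕0 = 0, but every legal move changes the Grundy value (mex property), so 0 moves.
Stack C: target g' = 0⊕0 = 0, but every legal move changes the Grundy value (mex property), so 0 moves.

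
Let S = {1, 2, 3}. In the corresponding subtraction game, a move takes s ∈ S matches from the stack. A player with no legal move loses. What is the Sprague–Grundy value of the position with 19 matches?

n :  0  1  2  3  4  5  6  7  8  9 10 11 12 13 14 15 16 17 18 19
G :  0  1  2  3  0  1  2  3  0  1  2  3  0  1  2  3  0  1  2  3

3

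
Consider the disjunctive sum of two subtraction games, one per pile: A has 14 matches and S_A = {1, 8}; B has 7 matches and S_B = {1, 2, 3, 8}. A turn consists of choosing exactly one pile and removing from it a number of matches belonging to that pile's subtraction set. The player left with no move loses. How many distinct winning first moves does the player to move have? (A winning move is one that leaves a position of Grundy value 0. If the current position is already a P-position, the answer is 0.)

Pile A, S = {1, 8}:
G(0) = 0
G(1) = mex{0} = 1
G(2) = mex{1} = 0
G(3) = mex{0} = 1
G(4) = mex{1} = 0
G(5) = mex{0} = 1
G(6) = mex{1} = 0
G(7) = mex{0} = 1
G(8) = mex{1,0} = 2
G(9) = mex{2,1} = 0
G(10) = mex{0,0} = 1
G(11) = mex{1,1} = 0
G(12) = mex{0,0} = 1
G(13) = mex{1,1} = 0
G(14) = mex{0,0} = 1
G_A(14) = 1.
Pile B, S = {1, 2, 3, 8}:
G(0) = 0
G(1) = mex{0} = 1
G(2) = mex{1,0} = 2
G(3) = mex{2,1,0} = 3
G(4) = mex{3,2,1} = 0
G(5) = mex{0,3,2} = 1
G(6) = mex{1,0,3} = 2
G(7) = mex{2,1,0} = 3
G_B(7) = 3.
Combined Grundy value = 1 ⊕ 3 = 2.
A winning move leaves total XOR = 0, i.e. changes one component's Grundy value g to g ⊕ X where X is the current total.
Pile A: need g' = 1⊕2 = 3. Options: 14−1→G=0, 14−8→G=0. Hits: 0.
Pile B: need g' = 3⊕2 = 1. Options: 7−1→G=2, 7−2→G=1, 7−3→G=0. Hits: 1.

1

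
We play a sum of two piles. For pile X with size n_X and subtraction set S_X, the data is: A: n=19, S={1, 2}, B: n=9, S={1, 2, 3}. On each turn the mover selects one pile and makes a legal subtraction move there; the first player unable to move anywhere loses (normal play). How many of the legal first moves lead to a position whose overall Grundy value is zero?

Pile A, S = {1, 2}:
n :  0  1  2  3  4  5  6  7  8  9 10 11 12 13 14 15 16 17 18 19
G :  0  1  2  0  1  2  0  1  2  0  1  2  0  1  2  0  1  2  0  1
G_A(19) = 1.
Pile B, S = {1, 2, 3}:
G(0) = 0
G(1) = mex{0} = 1
G(2) = mex{1,0} = 2
G(3) = mex{2,1,0} = 3
G(4) = mex{3,2,1} = 0
G(5) = mex{0,3,2} = 1
G(6) = mex{1,0,3} = 2
G(7) = mex{2,1,0} = 3
G(8) = mex{3,2,1} = 0
G(9) = mex{0,3,2} = 1
G_B(9) = 1.
Combined Grundy value = 1 ⊕ 1 = 0.
A winning move leaves total XOR = 0, i.e. changes one component's Grundy value g to g ⊕ X where X is the current total.
Pile A: target g' = 1⊕0 = 1, but every legal move changes the Grundy value (mex property), so 0 moves.
Pile B: target g' = 1⊕0 = 1, but every legal move changes the Grundy value (mex property), so 0 moves.

0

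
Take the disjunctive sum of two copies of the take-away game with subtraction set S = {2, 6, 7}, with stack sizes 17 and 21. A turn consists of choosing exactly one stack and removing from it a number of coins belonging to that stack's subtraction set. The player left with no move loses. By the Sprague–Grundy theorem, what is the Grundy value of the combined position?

All stacks use S = {2, 6, 7}:
G(0) = 0
G(1) = mex{} = 0
G(2) = mex{0} = 1
G(3) = mex{0} = 1
G(4) = mex{1} = 0
G(5) = mex{1} = 0
G(6) = mex{0,0} = 1
G(7) = mex{0,0,0} = 1
G(8) = mex{1,1,0} = 2
G(9) = mex{1,1,1} = 0
G(10) = mex{2,0,1} = 3
G(11) = mex{0,0,0} = 1
G(12) = mex{3,1,0} = 2
G(13) = mex{1,1,1} = 0
G(14) = mex{2,2,1} = 0
G(15) = mex{0,0,2} = 1
G(16) = mex{0,3,0} = 1
G(17) = mex{1,1,3} = 0
G(18) = mex{1,2,1} = 0
G(19) = mex{0,0,2} = 1
G(20) = mex{0,0,0} = 1
G(21) = mex{1,1,0} = 2
Stack A: G(17) = 0.
Stack B: G(21) = 2.
Combined Grundy value = 0 ⊕ 2 = 2.

2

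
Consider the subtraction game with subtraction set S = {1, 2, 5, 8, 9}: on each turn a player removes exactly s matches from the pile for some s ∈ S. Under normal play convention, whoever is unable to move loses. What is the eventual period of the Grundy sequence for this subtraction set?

10

n :  0  1  2  3  4  5  6  7  8  9 10 11 12 13 14 15 16 17 18 19 20 21
G :  0  1  2  0  1  2  0  1  2  3  0  1  2  0  1  2  0  1  2  3  0  1
G(n+10) = G(n) holds for n = 0,…,8 (a full window of length max(S) = 9), so the sequence is purely periodic with period 10.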